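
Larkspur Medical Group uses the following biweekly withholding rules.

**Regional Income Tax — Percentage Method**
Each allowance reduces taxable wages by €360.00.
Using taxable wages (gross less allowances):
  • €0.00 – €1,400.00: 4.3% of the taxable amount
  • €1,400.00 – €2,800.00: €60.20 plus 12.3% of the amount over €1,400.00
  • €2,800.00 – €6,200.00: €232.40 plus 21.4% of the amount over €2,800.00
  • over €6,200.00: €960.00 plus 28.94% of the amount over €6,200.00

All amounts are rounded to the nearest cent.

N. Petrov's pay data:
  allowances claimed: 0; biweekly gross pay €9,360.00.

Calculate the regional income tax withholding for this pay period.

€1,874.50

Regional Income Tax: taxable = €9,360.00
  €960.00 + 28.94% × (€9,360.00 − €6,200.00) = €960.00 + 28.94% × €3,160.00 = €1,874.50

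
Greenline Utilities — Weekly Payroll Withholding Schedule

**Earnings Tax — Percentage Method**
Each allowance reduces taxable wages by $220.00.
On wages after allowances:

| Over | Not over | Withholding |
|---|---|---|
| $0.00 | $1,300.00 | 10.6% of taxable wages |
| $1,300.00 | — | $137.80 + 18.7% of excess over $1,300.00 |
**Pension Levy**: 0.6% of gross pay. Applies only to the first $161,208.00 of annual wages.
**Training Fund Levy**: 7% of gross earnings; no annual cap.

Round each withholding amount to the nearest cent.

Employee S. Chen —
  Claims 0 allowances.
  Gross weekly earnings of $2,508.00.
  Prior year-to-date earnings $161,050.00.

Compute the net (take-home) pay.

$1,967.79

Earnings Tax: taxable = $2,508.00
  $137.80 + 18.7% × ($2,508.00 − $1,300.00) = $137.80 + 18.7% × $1,208.00 = $363.70
Pension Levy: cap $161,208.00 − YTD $161,050.00 = $158.00 subject; 0.6% × $158.00 = $0.95
Training Fund Levy: 7% × $2,508.00 = $175.56
Total withheld: $363.70 + $0.95 + $175.56 = $540.21
Net pay: $2,508.00 − $540.21 = $1,967.79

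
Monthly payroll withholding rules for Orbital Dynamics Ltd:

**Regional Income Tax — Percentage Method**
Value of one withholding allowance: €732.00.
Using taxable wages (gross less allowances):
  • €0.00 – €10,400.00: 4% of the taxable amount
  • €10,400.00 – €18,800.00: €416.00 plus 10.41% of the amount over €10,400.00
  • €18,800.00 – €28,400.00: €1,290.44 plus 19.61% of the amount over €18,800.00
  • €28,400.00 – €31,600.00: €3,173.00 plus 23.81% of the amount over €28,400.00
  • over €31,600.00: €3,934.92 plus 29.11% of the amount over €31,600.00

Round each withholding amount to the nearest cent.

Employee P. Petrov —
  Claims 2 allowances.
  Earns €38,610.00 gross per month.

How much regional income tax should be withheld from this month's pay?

Regional Income Tax: taxable = €38,610.00 − 2×€732.00 = €37,146.00
  €3,934.92 + 29.11% × (€37,146.00 − €31,600.00) = €3,934.92 + 29.11% × €5,546.00 = €5,549.36

€5,549.36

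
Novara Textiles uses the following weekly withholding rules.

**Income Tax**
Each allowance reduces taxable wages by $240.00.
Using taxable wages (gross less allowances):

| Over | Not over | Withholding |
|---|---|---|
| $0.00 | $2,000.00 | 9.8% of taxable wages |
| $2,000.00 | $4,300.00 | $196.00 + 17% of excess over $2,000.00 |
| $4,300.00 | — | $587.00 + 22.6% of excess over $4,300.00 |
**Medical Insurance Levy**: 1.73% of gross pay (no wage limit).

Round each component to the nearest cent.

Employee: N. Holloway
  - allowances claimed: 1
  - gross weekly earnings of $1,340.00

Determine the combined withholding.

Income Tax: taxable = $1,340.00 − 1×$240.00 = $1,100.00
  9.8% × $1,100.00 = $107.80
Medical Insurance Levy: 1.73% × $1,340.00 = $23.18
Total: $107.80 + $23.18 = $130.98

$130.98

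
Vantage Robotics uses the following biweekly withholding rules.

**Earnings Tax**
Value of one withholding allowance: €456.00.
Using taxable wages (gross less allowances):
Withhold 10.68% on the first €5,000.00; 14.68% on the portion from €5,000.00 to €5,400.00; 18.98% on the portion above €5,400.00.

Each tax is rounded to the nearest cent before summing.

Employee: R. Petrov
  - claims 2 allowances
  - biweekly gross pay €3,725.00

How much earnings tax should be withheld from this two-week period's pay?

€300.43

Earnings Tax: taxable = €3,725.00 − 2×€456.00 = €2,813.00
  10.68% × €2,813.00 = €300.43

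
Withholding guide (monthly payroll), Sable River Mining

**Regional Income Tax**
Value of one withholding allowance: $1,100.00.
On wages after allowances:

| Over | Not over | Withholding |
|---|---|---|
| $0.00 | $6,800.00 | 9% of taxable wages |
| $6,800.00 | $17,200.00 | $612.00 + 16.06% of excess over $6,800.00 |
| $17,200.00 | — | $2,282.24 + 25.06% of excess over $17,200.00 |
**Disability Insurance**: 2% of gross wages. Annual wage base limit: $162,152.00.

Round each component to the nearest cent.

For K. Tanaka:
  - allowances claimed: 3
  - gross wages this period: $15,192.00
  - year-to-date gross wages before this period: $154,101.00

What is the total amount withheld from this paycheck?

$1,590.80

Regional Income Tax: taxable = $15,192.00 − 3×$1,100.00 = $11,892.00
  $612.00 + 16.06% × ($11,892.00 − $6,800.00) = $612.00 + 16.06% × $5,092.00 = $1,429.78
Disability Insurance: cap $162,152.00 − YTD $154,101.00 = $8,051.00 subject; 2% × $8,051.00 = $161.02
Total: $1,429.78 + $161.02 = $1,590.80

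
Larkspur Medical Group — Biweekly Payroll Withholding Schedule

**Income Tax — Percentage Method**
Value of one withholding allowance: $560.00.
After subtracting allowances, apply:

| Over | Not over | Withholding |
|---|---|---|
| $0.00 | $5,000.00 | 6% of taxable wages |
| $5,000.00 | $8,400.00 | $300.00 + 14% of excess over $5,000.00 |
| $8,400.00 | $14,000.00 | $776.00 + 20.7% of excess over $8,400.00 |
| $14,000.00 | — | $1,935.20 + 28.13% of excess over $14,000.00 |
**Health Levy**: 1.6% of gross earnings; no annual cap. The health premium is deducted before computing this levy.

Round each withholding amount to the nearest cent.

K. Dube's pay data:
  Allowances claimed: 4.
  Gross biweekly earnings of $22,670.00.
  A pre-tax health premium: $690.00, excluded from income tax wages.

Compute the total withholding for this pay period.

$3,901.54

Income Tax: taxable = $22,670.00 − $690.00 − 4×$560.00 = $19,740.00
  $1,935.20 + 28.13% × ($19,740.00 − $14,000.00) = $1,935.20 + 28.13% × $5,740.00 = $3,549.86
Health Levy: 1.6% × $21,980.00 = $351.68
Total: $3,549.86 + $351.68 = $3,901.54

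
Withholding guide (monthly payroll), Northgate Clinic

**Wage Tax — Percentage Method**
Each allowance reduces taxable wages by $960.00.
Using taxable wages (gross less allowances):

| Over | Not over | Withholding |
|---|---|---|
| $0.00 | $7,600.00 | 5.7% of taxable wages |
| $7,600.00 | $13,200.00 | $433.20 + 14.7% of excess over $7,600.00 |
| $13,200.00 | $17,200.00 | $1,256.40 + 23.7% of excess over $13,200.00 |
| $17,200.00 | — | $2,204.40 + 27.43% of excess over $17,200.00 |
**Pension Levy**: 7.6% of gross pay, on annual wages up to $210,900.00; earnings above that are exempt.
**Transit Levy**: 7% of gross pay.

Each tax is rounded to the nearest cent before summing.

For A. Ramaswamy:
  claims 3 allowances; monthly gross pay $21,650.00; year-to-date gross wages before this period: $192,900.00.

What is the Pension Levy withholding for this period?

$1,368.00

Pension Levy: cap $210,900.00 − YTD $192,900.00 = $18,000.00 subject; 7.6% × $18,000.00 = $1,368.00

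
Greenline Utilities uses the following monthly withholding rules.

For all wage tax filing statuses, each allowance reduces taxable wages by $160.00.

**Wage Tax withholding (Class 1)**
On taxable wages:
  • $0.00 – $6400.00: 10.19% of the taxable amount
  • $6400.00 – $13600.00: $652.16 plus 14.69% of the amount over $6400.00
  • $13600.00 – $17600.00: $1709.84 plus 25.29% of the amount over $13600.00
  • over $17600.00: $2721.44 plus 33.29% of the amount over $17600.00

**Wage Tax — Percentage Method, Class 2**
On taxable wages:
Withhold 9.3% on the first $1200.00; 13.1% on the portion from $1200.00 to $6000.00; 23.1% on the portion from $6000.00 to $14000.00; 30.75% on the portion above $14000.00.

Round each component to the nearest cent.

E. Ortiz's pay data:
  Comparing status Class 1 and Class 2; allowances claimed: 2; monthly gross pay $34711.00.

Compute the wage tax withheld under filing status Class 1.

$8311.16

Wage Tax (Class 1): taxable = $34711.00 − 2×$160.00 = $34391.00
  $2721.44 + 33.29% × ($34391.00 − $17600.00) = $2721.44 + 33.29% × $16791.00 = $8311.16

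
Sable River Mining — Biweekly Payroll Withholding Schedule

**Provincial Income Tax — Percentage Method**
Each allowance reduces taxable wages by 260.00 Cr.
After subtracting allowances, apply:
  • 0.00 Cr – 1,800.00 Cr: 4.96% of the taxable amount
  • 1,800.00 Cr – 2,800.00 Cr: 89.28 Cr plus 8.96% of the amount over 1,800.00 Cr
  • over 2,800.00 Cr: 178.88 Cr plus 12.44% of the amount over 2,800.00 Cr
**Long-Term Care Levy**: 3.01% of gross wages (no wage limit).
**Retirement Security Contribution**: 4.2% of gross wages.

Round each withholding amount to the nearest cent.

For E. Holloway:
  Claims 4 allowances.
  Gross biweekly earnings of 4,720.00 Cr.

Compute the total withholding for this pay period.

628.66 Cr

Provincial Income Tax: taxable = 4,720.00 Cr − 4×260.00 Cr = 3,680.00 Cr
  178.88 Cr + 12.44% × (3,680.00 Cr − 2,800.00 Cr) = 178.88 Cr + 12.44% × 880.00 Cr = 288.35 Cr
Long-Term Care Levy: 3.01% × 4,720.00 Cr = 142.07 Cr
Retirement Security Contribution: 4.2% × 4,720.00 Cr = 198.24 Cr
Total: 288.35 Cr + 142.07 Cr + 198.24 Cr = 628.66 Cr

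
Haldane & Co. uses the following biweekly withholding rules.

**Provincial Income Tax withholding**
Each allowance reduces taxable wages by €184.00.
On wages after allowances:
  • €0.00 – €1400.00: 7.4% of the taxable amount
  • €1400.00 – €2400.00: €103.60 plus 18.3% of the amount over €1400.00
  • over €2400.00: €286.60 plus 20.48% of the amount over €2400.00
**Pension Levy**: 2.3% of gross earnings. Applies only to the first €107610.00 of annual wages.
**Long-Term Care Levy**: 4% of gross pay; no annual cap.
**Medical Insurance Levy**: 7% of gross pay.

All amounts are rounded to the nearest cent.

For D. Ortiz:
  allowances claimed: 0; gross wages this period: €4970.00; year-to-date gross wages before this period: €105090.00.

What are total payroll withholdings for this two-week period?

Provincial Income Tax: taxable = €4970.00
  €286.60 + 20.48% × (€4970.00 − €2400.00) = €286.60 + 20.48% × €2570.00 = €812.94
Pension Levy: cap €107610.00 − YTD €105090.00 = €2520.00 subject; 2.3% × €2520.00 = €57.96
Long-Term Care Levy: 4% × €4970.00 = €198.80
Medical Insurance Levy: 7% × €4970.00 = €347.90
Total: €812.94 + €57.96 + €198.80 + €347.90 = €1417.60

€1417.60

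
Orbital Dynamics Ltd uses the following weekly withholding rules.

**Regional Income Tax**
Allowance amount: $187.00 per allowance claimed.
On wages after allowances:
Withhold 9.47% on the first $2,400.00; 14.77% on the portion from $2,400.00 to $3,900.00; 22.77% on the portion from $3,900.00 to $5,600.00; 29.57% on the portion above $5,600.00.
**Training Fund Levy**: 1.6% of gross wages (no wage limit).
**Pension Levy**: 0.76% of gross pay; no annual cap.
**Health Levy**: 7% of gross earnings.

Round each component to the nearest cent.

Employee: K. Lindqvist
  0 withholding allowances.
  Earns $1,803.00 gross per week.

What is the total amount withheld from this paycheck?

Regional Income Tax: taxable = $1,803.00
  9.47% × $1,803.00 = $170.74
Training Fund Levy: 1.6% × $1,803.00 = $28.85
Pension Levy: 0.76% × $1,803.00 = $13.70
Health Levy: 7% × $1,803.00 = $126.21
Total: $170.74 + $28.85 + $13.70 + $126.21 = $339.50

$339.50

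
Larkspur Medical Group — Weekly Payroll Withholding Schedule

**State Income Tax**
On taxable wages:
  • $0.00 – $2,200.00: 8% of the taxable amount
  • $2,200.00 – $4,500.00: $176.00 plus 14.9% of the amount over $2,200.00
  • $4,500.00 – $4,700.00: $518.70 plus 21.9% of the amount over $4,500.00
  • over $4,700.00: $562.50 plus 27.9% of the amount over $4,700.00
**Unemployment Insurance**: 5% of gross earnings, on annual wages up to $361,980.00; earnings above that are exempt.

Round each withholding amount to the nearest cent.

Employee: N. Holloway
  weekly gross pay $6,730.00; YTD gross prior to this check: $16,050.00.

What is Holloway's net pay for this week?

State Income Tax: taxable = $6,730.00
  $562.50 + 27.9% × ($6,730.00 − $4,700.00) = $562.50 + 27.9% × $2,030.00 = $1,128.87
Unemployment Insurance: 5% × $6,730.00 = $336.50
Total withheld: $1,128.87 + $336.50 = $1,465.37
Net pay: $6,730.00 − $1,465.37 = $5,264.63

$5,264.63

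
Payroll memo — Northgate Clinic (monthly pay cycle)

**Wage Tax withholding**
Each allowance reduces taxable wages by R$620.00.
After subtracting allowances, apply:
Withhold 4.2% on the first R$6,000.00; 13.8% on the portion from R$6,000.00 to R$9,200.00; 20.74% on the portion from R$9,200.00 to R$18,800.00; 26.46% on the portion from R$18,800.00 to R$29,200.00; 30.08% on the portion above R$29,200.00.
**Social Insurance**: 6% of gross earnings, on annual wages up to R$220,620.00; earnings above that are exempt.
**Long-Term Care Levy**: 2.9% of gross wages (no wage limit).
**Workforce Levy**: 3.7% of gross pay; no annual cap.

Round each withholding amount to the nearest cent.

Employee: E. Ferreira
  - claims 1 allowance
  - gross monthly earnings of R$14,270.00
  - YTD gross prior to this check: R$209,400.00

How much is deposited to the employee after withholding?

R$11,038.45

Wage Tax: taxable = R$14,270.00 − 1×R$620.00 = R$13,650.00
  R$693.60 + 20.74% × (R$13,650.00 − R$9,200.00) = R$693.60 + 20.74% × R$4,450.00 = R$1,616.53
Social Insurance: cap R$220,620.00 − YTD R$209,400.00 = R$11,220.00 subject; 6% × R$11,220.00 = R$673.20
Long-Term Care Levy: 2.9% × R$14,270.00 = R$413.83
Workforce Levy: 3.7% × R$14,270.00 = R$527.99
Total withheld: R$1,616.53 + R$673.20 + R$413.83 + R$527.99 = R$3,231.55
Net pay: R$14,270.00 − R$3,231.55 = R$11,038.45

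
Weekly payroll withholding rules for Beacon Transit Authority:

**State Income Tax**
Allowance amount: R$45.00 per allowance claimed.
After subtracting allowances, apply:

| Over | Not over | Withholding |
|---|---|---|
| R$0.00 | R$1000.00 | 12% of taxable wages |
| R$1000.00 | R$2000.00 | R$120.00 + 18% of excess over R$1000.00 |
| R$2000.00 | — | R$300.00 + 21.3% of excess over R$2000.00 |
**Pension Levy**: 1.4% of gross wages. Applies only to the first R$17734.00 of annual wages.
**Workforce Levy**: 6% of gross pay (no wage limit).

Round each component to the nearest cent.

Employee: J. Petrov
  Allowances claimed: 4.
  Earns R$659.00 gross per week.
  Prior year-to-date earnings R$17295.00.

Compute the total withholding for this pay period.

R$103.17

State Income Tax: taxable = R$659.00 − 4×R$45.00 = R$479.00
  12% × R$479.00 = R$57.48
Pension Levy: cap R$17734.00 − YTD R$17295.00 = R$439.00 subject; 1.4% × R$439.00 = R$6.15
Workforce Levy: 6% × R$659.00 = R$39.54
Total: R$57.48 + R$6.15 + R$39.54 = R$103.17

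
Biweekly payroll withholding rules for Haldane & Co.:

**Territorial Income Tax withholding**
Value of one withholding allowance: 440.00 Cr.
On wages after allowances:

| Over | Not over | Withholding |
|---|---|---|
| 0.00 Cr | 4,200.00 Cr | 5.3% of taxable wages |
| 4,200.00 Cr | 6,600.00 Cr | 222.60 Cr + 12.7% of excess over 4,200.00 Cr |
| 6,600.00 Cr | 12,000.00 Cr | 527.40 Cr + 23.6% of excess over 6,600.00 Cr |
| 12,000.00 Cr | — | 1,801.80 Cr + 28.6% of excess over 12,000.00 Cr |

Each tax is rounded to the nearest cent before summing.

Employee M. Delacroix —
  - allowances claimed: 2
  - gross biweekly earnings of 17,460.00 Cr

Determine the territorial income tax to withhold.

Territorial Income Tax: taxable = 17,460.00 Cr − 2×440.00 Cr = 16,580.00 Cr
  1,801.80 Cr + 28.6% × (16,580.00 Cr − 12,000.00 Cr) = 1,801.80 Cr + 28.6% × 4,580.00 Cr = 3,111.68 Cr

3,111.68 Cr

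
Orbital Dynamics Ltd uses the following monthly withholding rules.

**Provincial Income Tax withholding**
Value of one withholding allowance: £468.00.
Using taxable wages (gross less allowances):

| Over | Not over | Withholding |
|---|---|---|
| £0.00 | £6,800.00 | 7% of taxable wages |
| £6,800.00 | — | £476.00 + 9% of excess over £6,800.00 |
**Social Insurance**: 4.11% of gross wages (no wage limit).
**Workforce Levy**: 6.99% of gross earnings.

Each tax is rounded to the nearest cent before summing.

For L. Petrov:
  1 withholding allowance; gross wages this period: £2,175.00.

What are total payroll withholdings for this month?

Provincial Income Tax: taxable = £2,175.00 − 1×£468.00 = £1,707.00
  7% × £1,707.00 = £119.49
Social Insurance: 4.11% × £2,175.00 = £89.39
Workforce Levy: 6.99% × £2,175.00 = £152.03
Total: £119.49 + £89.39 + £152.03 = £360.91

£360.91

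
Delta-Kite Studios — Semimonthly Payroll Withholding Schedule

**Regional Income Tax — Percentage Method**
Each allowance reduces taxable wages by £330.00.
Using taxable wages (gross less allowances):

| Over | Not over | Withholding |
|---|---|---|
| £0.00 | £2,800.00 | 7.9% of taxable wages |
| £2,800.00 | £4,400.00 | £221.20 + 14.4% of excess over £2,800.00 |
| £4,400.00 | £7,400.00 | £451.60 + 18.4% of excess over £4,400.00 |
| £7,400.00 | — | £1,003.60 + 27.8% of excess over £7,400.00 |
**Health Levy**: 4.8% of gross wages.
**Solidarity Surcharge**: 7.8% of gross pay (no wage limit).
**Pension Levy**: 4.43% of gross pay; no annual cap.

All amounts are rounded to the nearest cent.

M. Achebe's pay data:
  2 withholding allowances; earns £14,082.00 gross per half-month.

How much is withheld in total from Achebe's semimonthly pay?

Regional Income Tax: taxable = £14,082.00 − 2×£330.00 = £13,422.00
  £1,003.60 + 27.8% × (£13,422.00 − £7,400.00) = £1,003.60 + 27.8% × £6,022.00 = £2,677.72
Health Levy: 4.8% × £14,082.00 = £675.94
Solidarity Surcharge: 7.8% × £14,082.00 = £1,098.40
Pension Levy: 4.43% × £14,082.00 = £623.83
Total: £2,677.72 + £675.94 + £1,098.40 + £623.83 = £5,075.89

£5,075.89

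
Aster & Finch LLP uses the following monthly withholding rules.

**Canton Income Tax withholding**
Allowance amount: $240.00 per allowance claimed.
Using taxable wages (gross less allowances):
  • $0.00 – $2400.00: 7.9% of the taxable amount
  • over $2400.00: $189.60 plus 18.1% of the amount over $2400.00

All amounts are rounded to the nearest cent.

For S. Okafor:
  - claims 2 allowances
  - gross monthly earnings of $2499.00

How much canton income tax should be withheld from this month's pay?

$159.50

Canton Income Tax: taxable = $2499.00 − 2×$240.00 = $2019.00
  7.9% × $2019.00 = $159.50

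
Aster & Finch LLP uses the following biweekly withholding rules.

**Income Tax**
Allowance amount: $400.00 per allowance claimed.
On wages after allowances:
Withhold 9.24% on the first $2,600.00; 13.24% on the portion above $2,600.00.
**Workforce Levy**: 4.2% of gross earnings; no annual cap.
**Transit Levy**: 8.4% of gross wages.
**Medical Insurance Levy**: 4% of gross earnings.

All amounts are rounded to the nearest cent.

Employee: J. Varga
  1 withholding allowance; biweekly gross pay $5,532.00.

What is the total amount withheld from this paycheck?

Income Tax: taxable = $5,532.00 − 1×$400.00 = $5,132.00
  $240.24 + 13.24% × ($5,132.00 − $2,600.00) = $240.24 + 13.24% × $2,532.00 = $575.48
Workforce Levy: 4.2% × $5,532.00 = $232.34
Transit Levy: 8.4% × $5,532.00 = $464.69
Medical Insurance Levy: 4% × $5,532.00 = $221.28
Total: $575.48 + $232.34 + $464.69 + $221.28 = $1,493.79

$1,493.79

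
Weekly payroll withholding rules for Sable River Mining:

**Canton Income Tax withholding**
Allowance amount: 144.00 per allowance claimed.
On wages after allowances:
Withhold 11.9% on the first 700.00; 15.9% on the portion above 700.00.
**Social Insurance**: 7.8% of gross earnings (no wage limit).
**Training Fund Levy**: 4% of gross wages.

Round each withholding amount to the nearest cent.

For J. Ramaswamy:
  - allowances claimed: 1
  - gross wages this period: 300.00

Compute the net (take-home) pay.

246.04

Canton Income Tax: taxable = 300.00 − 1×144.00 = 156.00
  11.9% × 156.00 = 18.56
Social Insurance: 7.8% × 300.00 = 23.40
Training Fund Levy: 4% × 300.00 = 12.00
Total withheld: 18.56 + 23.40 + 12.00 = 53.96
Net pay: 300.00 − 53.96 = 246.04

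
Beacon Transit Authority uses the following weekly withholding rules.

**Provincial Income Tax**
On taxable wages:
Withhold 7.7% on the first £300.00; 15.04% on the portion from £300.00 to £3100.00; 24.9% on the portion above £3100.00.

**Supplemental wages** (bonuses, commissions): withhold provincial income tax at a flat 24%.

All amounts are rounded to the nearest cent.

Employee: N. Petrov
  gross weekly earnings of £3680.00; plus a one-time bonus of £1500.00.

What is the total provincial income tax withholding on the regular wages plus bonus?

£948.64

Provincial Income Tax: taxable = £3680.00
  £444.22 + 24.9% × (£3680.00 − £3100.00) = £444.22 + 24.9% × £580.00 = £588.64
Supplemental (24% flat on bonus): 24% × £1500.00 = £360.00
Total provincial income tax: £588.64 + £360.00 = £948.64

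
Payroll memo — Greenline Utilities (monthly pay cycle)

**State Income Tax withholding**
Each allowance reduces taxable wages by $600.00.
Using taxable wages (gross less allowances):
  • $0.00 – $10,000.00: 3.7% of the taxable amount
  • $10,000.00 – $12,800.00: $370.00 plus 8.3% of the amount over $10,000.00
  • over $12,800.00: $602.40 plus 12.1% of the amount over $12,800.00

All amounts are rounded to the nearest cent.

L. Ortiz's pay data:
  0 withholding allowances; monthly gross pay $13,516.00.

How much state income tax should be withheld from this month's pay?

$689.04

State Income Tax: taxable = $13,516.00
  $602.40 + 12.1% × ($13,516.00 − $12,800.00) = $602.40 + 12.1% × $716.00 = $689.04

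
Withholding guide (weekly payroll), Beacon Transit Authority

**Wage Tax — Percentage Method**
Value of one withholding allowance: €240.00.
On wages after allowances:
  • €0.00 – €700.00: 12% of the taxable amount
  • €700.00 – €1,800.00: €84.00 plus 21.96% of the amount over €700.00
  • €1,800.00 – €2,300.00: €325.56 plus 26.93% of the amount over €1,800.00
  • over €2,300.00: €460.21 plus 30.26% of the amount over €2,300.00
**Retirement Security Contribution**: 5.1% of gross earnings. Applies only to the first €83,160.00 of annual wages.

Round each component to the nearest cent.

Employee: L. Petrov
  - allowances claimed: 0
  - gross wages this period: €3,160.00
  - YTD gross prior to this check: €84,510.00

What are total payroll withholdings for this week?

Wage Tax: taxable = €3,160.00
  €460.21 + 30.26% × (€3,160.00 − €2,300.00) = €460.21 + 30.26% × €860.00 = €720.45
Retirement Security Contribution: YTD €84,510.00 ≥ cap €83,160.00 → €0.00
Total: €720.45 + €0.00 = €720.45

€720.45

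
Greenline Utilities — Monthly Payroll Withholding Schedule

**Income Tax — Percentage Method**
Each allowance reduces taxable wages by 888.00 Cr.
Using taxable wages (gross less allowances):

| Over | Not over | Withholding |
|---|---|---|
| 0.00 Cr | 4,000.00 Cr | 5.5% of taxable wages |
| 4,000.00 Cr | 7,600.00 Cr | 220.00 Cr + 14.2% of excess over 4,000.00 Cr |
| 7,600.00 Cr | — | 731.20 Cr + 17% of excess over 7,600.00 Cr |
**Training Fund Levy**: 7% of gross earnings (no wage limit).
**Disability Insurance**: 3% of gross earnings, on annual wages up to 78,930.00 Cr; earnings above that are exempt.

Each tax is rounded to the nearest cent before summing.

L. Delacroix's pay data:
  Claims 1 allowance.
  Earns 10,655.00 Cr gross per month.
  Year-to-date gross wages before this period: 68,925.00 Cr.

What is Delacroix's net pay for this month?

8,509.41 Cr

Income Tax: taxable = 10,655.00 Cr − 1×888.00 Cr = 9,767.00 Cr
  731.20 Cr + 17% × (9,767.00 Cr − 7,600.00 Cr) = 731.20 Cr + 17% × 2,167.00 Cr = 1,099.59 Cr
Training Fund Levy: 7% × 10,655.00 Cr = 745.85 Cr
Disability Insurance: cap 78,930.00 Cr − YTD 68,925.00 Cr = 10,005.00 Cr subject; 3% × 10,005.00 Cr = 300.15 Cr
Total withheld: 1,099.59 Cr + 745.85 Cr + 300.15 Cr = 2,145.59 Cr
Net pay: 10,655.00 Cr − 2,145.59 Cr = 8,509.41 Cr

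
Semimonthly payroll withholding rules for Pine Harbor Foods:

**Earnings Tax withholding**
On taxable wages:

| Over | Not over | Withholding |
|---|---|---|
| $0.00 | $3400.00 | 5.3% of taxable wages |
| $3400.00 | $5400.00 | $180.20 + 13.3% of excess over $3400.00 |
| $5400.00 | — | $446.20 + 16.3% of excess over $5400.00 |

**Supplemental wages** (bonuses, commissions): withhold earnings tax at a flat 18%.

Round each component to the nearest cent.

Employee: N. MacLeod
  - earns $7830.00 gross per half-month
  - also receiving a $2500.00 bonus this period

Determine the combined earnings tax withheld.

$1292.29

Earnings Tax: taxable = $7830.00
  $446.20 + 16.3% × ($7830.00 − $5400.00) = $446.20 + 16.3% × $2430.00 = $842.29
Supplemental (18% flat on bonus): 18% × $2500.00 = $450.00
Total earnings tax: $842.29 + $450.00 = $1292.29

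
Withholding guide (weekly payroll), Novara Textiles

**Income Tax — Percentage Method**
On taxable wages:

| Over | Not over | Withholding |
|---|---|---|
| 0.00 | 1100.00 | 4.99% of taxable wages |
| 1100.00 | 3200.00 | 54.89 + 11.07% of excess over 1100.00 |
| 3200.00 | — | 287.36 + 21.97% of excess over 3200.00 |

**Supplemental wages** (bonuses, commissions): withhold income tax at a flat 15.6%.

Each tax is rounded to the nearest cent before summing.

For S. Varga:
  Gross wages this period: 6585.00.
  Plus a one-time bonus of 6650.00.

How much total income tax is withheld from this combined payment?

2068.44

Income Tax: taxable = 6585.00
  287.36 + 21.97% × (6585.00 − 3200.00) = 287.36 + 21.97% × 3385.00 = 1031.04
Supplemental (15.6% flat on bonus): 15.6% × 6650.00 = 1037.40
Total income tax: 1031.04 + 1037.40 = 2068.44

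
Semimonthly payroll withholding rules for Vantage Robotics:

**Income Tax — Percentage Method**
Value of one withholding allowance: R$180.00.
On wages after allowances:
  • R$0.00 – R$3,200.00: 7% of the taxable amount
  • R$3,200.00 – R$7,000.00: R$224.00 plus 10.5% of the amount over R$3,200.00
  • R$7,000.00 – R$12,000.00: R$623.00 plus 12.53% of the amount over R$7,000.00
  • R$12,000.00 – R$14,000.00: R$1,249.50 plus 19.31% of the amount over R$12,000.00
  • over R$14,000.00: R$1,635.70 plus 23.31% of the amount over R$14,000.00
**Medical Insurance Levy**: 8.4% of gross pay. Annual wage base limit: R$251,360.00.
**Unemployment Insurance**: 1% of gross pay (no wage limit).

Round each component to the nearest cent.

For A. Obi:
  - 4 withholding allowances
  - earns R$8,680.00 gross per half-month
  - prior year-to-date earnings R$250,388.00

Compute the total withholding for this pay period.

Income Tax: taxable = R$8,680.00 − 4×R$180.00 = R$7,960.00
  R$623.00 + 12.53% × (R$7,960.00 − R$7,000.00) = R$623.00 + 12.53% × R$960.00 = R$743.29
Medical Insurance Levy: cap R$251,360.00 − YTD R$250,388.00 = R$972.00 subject; 8.4% × R$972.00 = R$81.65
Unemployment Insurance: 1% × R$8,680.00 = R$86.80
Total: R$743.29 + R$81.65 + R$86.80 = R$911.74

R$911.74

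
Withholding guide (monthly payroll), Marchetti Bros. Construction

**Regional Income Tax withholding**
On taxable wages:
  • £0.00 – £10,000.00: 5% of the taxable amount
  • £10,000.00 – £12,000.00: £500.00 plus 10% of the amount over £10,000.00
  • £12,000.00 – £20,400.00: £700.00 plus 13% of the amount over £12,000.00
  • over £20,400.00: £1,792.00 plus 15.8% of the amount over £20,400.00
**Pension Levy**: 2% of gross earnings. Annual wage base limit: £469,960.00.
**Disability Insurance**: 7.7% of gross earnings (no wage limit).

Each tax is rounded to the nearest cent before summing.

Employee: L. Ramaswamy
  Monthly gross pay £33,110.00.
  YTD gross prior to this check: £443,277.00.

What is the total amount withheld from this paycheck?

Regional Income Tax: taxable = £33,110.00
  £1,792.00 + 15.8% × (£33,110.00 − £20,400.00) = £1,792.00 + 15.8% × £12,710.00 = £3,800.18
Pension Levy: cap £469,960.00 − YTD £443,277.00 = £26,683.00 subject; 2% × £26,683.00 = £533.66
Disability Insurance: 7.7% × £33,110.00 = £2,549.47
Total: £3,800.18 + £533.66 + £2,549.47 = £6,883.31

£6,883.31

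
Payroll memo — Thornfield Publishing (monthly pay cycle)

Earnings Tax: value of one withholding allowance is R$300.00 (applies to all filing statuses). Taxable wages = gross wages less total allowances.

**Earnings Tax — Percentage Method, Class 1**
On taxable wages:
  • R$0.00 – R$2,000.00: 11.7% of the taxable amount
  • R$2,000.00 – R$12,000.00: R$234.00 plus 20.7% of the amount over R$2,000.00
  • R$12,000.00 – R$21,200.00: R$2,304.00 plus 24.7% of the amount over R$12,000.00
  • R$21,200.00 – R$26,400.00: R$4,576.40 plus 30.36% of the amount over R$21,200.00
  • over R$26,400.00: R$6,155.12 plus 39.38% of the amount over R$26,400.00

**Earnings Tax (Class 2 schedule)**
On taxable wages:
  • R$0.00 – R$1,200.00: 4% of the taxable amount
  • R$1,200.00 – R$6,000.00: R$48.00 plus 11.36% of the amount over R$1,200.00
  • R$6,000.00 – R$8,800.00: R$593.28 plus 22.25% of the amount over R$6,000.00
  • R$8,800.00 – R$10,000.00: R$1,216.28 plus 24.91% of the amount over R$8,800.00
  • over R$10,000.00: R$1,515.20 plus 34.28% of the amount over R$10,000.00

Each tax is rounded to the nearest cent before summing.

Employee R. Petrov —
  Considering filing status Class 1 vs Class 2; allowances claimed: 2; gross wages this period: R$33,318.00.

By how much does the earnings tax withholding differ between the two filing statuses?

R$659.78

Earnings Tax (Class 1): taxable = R$33,318.00 − 2×R$300.00 = R$32,718.00
  R$6,155.12 + 39.38% × (R$32,718.00 − R$26,400.00) = R$6,155.12 + 39.38% × R$6,318.00 = R$8,643.15
Earnings Tax (Class 2): taxable = R$33,318.00 − 2×R$300.00 = R$32,718.00
  R$1,515.20 + 34.28% × (R$32,718.00 − R$10,000.00) = R$1,515.20 + 34.28% × R$22,718.00 = R$9,302.93
Difference: |R$8,643.15 − R$9,302.93| = R$659.78 (higher under Class 2)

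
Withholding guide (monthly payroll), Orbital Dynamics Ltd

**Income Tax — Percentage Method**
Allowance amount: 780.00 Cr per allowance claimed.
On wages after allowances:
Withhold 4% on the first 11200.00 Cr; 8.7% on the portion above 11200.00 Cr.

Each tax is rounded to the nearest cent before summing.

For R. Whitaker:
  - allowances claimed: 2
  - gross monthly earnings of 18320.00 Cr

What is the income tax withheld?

Income Tax: taxable = 18320.00 Cr − 2×780.00 Cr = 16760.00 Cr
  448.00 Cr + 8.7% × (16760.00 Cr − 11200.00 Cr) = 448.00 Cr + 8.7% × 5560.00 Cr = 931.72 Cr

931.72 Cr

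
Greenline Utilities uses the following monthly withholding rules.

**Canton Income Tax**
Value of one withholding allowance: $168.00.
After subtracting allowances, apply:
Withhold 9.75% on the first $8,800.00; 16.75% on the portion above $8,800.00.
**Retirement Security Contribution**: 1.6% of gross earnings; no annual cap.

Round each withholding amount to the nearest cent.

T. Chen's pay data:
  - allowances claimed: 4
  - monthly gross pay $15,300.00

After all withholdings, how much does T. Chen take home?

Canton Income Tax: taxable = $15,300.00 − 4×$168.00 = $14,628.00
  $858.00 + 16.75% × ($14,628.00 − $8,800.00) = $858.00 + 16.75% × $5,828.00 = $1,834.19
Retirement Security Contribution: 1.6% × $15,300.00 = $244.80
Total withheld: $1,834.19 + $244.80 = $2,078.99
Net pay: $15,300.00 − $2,078.99 = $13,221.01

$13,221.01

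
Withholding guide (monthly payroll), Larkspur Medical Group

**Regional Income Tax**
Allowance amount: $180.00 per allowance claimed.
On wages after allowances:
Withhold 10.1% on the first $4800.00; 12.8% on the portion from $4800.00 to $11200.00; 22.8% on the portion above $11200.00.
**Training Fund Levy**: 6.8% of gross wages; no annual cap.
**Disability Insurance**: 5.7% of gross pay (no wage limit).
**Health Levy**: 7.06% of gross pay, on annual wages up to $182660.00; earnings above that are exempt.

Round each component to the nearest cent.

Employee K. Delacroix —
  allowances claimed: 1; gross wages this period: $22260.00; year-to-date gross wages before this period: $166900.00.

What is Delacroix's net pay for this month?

$14580.20

Regional Income Tax: taxable = $22260.00 − 1×$180.00 = $22080.00
  $1304.00 + 22.8% × ($22080.00 − $11200.00) = $1304.00 + 22.8% × $10880.00 = $3784.64
Training Fund Levy: 6.8% × $22260.00 = $1513.68
Disability Insurance: 5.7% × $22260.00 = $1268.82
Health Levy: cap $182660.00 − YTD $166900.00 = $15760.00 subject; 7.06% × $15760.00 = $1112.66
Total withheld: $3784.64 + $1513.68 + $1268.82 + $1112.66 = $7679.80
Net pay: $22260.00 − $7679.80 = $14580.20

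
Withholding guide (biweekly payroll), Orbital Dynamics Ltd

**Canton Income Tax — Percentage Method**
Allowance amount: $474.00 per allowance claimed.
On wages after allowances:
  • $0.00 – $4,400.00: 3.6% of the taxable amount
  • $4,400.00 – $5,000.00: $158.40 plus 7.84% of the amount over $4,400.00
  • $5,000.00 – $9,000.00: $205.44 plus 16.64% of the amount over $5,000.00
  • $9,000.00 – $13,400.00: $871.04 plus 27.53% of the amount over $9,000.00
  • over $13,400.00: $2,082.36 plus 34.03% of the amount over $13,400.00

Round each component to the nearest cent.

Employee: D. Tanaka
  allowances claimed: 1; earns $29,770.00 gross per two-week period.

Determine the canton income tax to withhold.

$7,491.77

Canton Income Tax: taxable = $29,770.00 − 1×$474.00 = $29,296.00
  $2,082.36 + 34.03% × ($29,296.00 − $13,400.00) = $2,082.36 + 34.03% × $15,896.00 = $7,491.77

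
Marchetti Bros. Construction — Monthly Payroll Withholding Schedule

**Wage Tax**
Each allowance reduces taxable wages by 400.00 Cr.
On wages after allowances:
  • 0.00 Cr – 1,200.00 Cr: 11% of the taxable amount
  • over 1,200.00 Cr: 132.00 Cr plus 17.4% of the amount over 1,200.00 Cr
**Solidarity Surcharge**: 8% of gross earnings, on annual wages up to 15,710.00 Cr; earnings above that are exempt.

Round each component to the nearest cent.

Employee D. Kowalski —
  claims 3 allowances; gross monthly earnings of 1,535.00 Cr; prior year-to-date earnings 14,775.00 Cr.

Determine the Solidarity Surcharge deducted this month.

Solidarity Surcharge: cap 15,710.00 Cr − YTD 14,775.00 Cr = 935.00 Cr subject; 8% × 935.00 Cr = 74.80 Cr

74.80 Cr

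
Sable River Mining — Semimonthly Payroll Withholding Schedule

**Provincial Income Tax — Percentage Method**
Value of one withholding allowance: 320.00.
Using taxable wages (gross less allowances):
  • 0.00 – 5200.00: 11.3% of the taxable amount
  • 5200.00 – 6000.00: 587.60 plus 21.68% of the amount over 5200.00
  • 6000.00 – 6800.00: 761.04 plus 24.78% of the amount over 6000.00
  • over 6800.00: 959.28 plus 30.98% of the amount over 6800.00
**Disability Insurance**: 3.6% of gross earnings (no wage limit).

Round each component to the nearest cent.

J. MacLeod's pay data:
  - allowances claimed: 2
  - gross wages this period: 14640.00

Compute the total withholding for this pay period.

Provincial Income Tax: taxable = 14640.00 − 2×320.00 = 14000.00
  959.28 + 30.98% × (14000.00 − 6800.00) = 959.28 + 30.98% × 7200.00 = 3189.84
Disability Insurance: 3.6% × 14640.00 = 527.04
Total: 3189.84 + 527.04 = 3716.88

3716.88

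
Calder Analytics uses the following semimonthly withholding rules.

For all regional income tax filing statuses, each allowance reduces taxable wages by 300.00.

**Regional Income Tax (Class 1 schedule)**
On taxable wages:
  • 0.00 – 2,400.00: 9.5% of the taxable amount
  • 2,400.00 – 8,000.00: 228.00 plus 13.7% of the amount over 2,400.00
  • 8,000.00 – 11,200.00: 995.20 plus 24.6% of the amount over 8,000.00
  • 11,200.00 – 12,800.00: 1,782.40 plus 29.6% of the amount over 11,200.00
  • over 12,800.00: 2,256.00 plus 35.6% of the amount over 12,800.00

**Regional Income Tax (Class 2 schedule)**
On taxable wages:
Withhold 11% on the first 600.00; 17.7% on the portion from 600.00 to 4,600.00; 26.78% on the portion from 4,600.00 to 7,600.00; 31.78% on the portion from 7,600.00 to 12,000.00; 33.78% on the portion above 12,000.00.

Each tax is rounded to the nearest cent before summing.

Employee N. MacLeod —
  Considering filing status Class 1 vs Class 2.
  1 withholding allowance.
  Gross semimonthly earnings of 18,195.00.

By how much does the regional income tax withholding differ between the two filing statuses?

897.23

Regional Income Tax (Class 1): taxable = 18,195.00 − 1×300.00 = 17,895.00
  2,256.00 + 35.6% × (17,895.00 − 12,800.00) = 2,256.00 + 35.6% × 5,095.00 = 4,069.82
Regional Income Tax (Class 2): taxable = 18,195.00 − 1×300.00 = 17,895.00
  2,975.72 + 33.78% × (17,895.00 − 12,000.00) = 2,975.72 + 33.78% × 5,895.00 = 4,967.05
Difference: |4,069.82 − 4,967.05| = 897.23 (higher under Class 2)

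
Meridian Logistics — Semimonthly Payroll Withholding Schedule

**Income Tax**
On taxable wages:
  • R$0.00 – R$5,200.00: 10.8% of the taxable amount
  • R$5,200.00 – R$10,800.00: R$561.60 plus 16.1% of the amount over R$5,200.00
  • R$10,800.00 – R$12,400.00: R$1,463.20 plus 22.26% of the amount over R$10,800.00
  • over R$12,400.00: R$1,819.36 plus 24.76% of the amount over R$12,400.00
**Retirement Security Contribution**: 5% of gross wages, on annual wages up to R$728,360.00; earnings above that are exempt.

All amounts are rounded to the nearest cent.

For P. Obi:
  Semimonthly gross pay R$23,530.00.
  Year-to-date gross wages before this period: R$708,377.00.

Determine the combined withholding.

Income Tax: taxable = R$23,530.00
  R$1,819.36 + 24.76% × (R$23,530.00 − R$12,400.00) = R$1,819.36 + 24.76% × R$11,130.00 = R$4,575.15
Retirement Security Contribution: cap R$728,360.00 − YTD R$708,377.00 = R$19,983.00 subject; 5% × R$19,983.00 = R$999.15
Total: R$4,575.15 + R$999.15 = R$5,574.30

R$5,574.30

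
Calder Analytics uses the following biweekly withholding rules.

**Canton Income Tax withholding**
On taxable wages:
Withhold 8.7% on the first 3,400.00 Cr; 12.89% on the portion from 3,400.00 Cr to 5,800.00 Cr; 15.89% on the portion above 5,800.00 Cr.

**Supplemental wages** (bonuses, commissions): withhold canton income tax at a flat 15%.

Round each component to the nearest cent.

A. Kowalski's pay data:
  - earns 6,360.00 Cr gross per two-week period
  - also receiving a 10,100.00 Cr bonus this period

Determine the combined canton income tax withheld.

Canton Income Tax: taxable = 6,360.00 Cr
  605.16 Cr + 15.89% × (6,360.00 Cr − 5,800.00 Cr) = 605.16 Cr + 15.89% × 560.00 Cr = 694.14 Cr
Supplemental (15% flat on bonus): 15% × 10,100.00 Cr = 1,515.00 Cr
Total canton income tax: 694.14 Cr + 1,515.00 Cr = 2,209.14 Cr

2,209.14 Cr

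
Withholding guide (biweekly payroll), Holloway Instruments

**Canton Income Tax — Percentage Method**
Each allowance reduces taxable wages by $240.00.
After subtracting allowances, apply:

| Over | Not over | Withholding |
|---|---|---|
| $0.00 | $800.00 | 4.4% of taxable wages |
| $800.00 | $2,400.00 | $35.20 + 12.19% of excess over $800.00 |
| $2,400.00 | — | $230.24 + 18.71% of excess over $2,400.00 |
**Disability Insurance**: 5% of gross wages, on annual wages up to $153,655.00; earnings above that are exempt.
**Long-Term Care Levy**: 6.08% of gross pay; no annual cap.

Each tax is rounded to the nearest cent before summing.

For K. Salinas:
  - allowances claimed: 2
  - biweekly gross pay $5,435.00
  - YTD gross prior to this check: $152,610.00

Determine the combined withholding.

Canton Income Tax: taxable = $5,435.00 − 2×$240.00 = $4,955.00
  $230.24 + 18.71% × ($4,955.00 − $2,400.00) = $230.24 + 18.71% × $2,555.00 = $708.28
Disability Insurance: cap $153,655.00 − YTD $152,610.00 = $1,045.00 subject; 5% × $1,045.00 = $52.25
Long-Term Care Levy: 6.08% × $5,435.00 = $330.45
Total: $708.28 + $52.25 + $330.45 = $1,090.98

$1,090.98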